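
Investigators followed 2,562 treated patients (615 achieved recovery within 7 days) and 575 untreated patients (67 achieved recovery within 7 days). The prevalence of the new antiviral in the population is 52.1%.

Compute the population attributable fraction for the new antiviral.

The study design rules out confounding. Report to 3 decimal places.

p₁ = P(outcome | exposed) = 615/2562 = 0.24005
p₀ = P(outcome | unexposed) = 67/575 = 0.11652
Overall risk P(Y=1) = π·p₁ + (1−π)·p₀ = 0.521×0.24005 + 0.479×0.11652 = 0.18088.
Under exogeneity, PAF = [P(Y=1) − p₀] / P(Y=1).
PAF = (0.18088 − 0.11652) / 0.18088 ≈ 0.3558

PAF ≈ 0.356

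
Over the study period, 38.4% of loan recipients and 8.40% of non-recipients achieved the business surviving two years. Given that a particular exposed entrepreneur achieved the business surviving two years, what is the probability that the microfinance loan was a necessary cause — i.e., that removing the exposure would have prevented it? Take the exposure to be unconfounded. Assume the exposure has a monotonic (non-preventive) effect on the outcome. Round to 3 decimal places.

p₁ = 0.384, p₀ = 0.084.
Under exogeneity and monotonicity, PN = (p₁ − p₀) / p₁.
PN = (0.384 − 0.084) / 0.384 = 0.3 / 0.384 ≈ 0.7812

PN ≈ 0.781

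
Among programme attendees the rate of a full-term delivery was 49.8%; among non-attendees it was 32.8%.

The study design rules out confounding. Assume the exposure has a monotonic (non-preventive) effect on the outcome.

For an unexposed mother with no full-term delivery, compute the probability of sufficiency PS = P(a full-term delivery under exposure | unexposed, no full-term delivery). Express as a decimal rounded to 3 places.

p₁ = 0.498, p₀ = 0.328.
Under exogeneity and monotonicity, PS = (p₁ − p₀) / (1 − p₀).
PS = (0.498 − 0.328) / (1 − 0.328) = 0.17 / 0.672 ≈ 0.2530

PS ≈ 0.253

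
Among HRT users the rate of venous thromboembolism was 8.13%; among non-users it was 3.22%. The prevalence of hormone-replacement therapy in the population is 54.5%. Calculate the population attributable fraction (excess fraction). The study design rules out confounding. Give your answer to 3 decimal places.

PAF ≈ 0.454

p₁ = 0.0813, p₀ = 0.0322.
Overall risk P(Y=1) = π·p₁ + (1−π)·p₀ = 0.545×0.0813 + 0.455×0.0322 = 0.05896.
Under exogeneity, PAF = [P(Y=1) − p₀] / P(Y=1).
PAF = (0.05896 − 0.0322) / 0.05896 ≈ 0.4539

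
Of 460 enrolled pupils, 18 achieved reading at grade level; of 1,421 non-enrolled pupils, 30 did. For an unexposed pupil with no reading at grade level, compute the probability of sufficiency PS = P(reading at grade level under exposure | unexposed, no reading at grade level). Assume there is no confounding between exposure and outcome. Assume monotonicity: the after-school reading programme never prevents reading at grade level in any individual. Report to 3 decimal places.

p₁ = P(outcome | exposed) = 18/460 = 0.03913
p₀ = P(outcome | unexposed) = 30/1421 = 0.021112
Under exogeneity and monotonicity, PS = (p₁ − p₀) / (1 − p₀).
PS = (0.03913 − 0.021112) / (1 − 0.021112) = 0.018019 / 0.97889 ≈ 0.0184

PS ≈ 0.018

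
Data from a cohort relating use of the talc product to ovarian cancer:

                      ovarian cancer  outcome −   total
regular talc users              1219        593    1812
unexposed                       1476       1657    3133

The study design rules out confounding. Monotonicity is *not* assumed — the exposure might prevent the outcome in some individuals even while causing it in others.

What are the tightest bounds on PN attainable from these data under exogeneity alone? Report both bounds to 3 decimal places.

0.300 ≤ PN ≤ 0.786

p₁ = P(outcome | exposed) = 1219/1812 = 0.67274
p₀ = P(outcome | unexposed) = 1476/3133 = 0.47111
Under exogeneity alone the bounds on PN are max{0,(p₁−p₀)/p₁} ≤ PN ≤ min{1,(1−p₀)/p₁}.
  lower = (p₁ − p₀)/p₁ = 0.20162 / 0.67274 ≈ 0.2997
  upper = min{1, (1 − p₀)/p₁} = 0.52889 / 0.67274 ≈ 0.7862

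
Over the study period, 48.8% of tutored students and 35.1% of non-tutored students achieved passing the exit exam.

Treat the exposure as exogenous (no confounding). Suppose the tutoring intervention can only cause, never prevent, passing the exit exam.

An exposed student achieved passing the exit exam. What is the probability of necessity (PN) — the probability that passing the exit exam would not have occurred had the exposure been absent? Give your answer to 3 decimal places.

p₁ = 0.488, p₀ = 0.351.
Under exogeneity and monotonicity, PN = (p₁ − p₀) / p₁.
PN = (0.488 − 0.351) / 0.488 = 0.137 / 0.488 ≈ 0.2807

PN ≈ 0.281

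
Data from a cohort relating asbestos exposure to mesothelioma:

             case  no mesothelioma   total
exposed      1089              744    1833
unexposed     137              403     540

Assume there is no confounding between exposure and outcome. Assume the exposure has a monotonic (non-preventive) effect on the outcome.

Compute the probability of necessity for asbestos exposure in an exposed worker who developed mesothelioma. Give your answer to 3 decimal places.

PN ≈ 0.573

p₁ = P(outcome | exposed) = 1089/1833 = 0.59411
p₀ = P(outcome | unexposed) = 137/540 = 0.2537
Under exogeneity and monotonicity, PN = (p₁ − p₀)/p₁.
PN = (0.59411 − 0.2537) / 0.59411 ≈ 0.5730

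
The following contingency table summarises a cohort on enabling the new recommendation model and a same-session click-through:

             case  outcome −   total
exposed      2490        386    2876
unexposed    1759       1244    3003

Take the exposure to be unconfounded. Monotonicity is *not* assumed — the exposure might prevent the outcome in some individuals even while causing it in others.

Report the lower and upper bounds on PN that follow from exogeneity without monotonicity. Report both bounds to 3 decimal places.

0.323 ≤ PN ≤ 0.478

p₁ = P(outcome | exposed) = 2490/2876 = 0.86579
p₀ = P(outcome | unexposed) = 1759/3003 = 0.58575
Under exogeneity alone the bounds on PN are max{0,(p₁−p₀)/p₁} ≤ PN ≤ min{1,(1−p₀)/p₁}.
  lower = (p₁ − p₀)/p₁ = 0.28004 / 0.86579 ≈ 0.3234
  upper = min{1, (1 − p₀)/p₁} = 0.41425 / 0.86579 ≈ 0.4785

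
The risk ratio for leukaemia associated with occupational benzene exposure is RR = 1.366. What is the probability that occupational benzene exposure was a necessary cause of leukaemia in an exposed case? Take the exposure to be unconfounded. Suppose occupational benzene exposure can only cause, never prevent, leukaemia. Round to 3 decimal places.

PN ≈ 0.268

Under exogeneity and monotonicity, PN = (RR − 1) / RR = 1 − 1/RR.
PN = (1.366 − 1) / 1.366 = 0.366 / 1.366 ≈ 0.2679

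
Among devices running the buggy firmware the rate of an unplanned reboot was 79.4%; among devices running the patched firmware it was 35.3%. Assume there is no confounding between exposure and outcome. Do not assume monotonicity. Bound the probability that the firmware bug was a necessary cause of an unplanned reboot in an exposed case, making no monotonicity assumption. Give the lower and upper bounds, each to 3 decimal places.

0.555 ≤ PN ≤ 0.815

p₁ = 0.794, p₀ = 0.353.
Under exogeneity alone the bounds on PN are max{0,(p₁−p₀)/p₁} ≤ PN ≤ min{1,(1−p₀)/p₁}.
  lower = (p₁ − p₀)/p₁ = 0.441 / 0.794 ≈ 0.5554
  upper = min{1, (1 − p₀)/p₁} = 0.647 / 0.794 ≈ 0.8149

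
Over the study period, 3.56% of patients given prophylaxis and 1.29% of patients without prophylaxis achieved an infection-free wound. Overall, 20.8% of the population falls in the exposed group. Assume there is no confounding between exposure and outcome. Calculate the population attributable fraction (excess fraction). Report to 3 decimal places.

p₁ = 0.0356, p₀ = 0.0129.
Overall risk P(Y=1) = π·p₁ + (1−π)·p₀ = 0.208×0.0356 + 0.792×0.0129 = 0.017622.
Under exogeneity, PAF = [P(Y=1) − p₀] / P(Y=1).
PAF = (0.017622 − 0.0129) / 0.017622 ≈ 0.2679

PAF ≈ 0.268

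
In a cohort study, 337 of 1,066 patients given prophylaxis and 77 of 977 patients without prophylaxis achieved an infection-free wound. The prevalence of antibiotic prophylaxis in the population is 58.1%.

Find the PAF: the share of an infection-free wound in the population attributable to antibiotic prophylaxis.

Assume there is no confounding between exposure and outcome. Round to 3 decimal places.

p₁ = P(outcome | exposed) = 337/1066 = 0.31614
p₀ = P(outcome | unexposed) = 77/977 = 0.078813
Overall risk P(Y=1) = π·p₁ + (1−π)·p₀ = 0.581×0.31614 + 0.419×0.078813 = 0.2167.
Under exogeneity, PAF = [P(Y=1) − p₀] / P(Y=1).
PAF = (0.2167 − 0.078813) / 0.2167 ≈ 0.6363

PAF ≈ 0.636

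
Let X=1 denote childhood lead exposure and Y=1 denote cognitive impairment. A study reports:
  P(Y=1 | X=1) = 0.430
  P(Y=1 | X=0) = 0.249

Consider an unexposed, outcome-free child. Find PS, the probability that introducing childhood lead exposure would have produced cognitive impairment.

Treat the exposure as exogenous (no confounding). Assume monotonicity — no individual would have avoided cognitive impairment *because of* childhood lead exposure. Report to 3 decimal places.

Let p₁ = 0.43, p₀ = 0.249.
Under exogeneity and monotonicity, PS = (p₁ − p₀) / (1 − p₀).
PS = (0.43 − 0.249) / (1 − 0.249) = 0.181 / 0.751 ≈ 0.2410

PS ≈ 0.241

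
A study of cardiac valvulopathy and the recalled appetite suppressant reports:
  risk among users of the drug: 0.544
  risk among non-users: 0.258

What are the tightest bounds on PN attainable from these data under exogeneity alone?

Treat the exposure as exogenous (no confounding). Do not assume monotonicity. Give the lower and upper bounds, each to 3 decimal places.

0.526 ≤ PN ≤ 1.000

Let p₁ = 0.544, p₀ = 0.258.
Under exogeneity alone the bounds on PN are max{0,(p₁−p₀)/p₁} ≤ PN ≤ min{1,(1−p₀)/p₁}.
  lower = (p₁ − p₀)/p₁ = 0.286 / 0.544 ≈ 0.5257
  upper = min{1, (1 − p₀)/p₁} = 0.742 / 0.544 ≈ 1.3640 → capped at 1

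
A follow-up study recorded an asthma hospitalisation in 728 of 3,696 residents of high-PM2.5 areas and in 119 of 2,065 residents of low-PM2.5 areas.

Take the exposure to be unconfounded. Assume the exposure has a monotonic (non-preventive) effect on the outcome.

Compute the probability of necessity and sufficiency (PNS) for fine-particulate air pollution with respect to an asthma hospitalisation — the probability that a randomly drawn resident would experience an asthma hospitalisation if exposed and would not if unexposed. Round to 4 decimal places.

p₁ = P(outcome | exposed) = 728/3696 = 0.19697
p₀ = P(outcome | unexposed) = 119/2065 = 0.057627
Under exogeneity and monotonicity, PNS = p₁ − p₀.
PNS = 0.19697 − 0.057627 = 0.13934

PNS ≈ 0.1393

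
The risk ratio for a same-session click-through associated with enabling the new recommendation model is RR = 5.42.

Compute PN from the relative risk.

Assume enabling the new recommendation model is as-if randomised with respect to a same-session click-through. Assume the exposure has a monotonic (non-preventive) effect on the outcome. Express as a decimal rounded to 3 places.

Under exogeneity and monotonicity, PN = (RR − 1) / RR = 1 − 1/RR.
PN = (5.42 − 1) / 5.42 = 4.42 / 5.42 ≈ 0.8155

PN ≈ 0.815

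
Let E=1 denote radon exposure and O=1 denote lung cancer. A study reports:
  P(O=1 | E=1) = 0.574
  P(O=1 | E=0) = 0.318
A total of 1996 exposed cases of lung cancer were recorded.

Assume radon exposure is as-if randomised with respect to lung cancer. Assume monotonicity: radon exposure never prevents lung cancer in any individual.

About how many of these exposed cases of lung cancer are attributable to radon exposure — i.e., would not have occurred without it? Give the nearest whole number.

about 890 cases

Let p₁ = 0.574, p₀ = 0.318.
PN = (p₁ − p₀)/p₁ = (0.574 − 0.318) / 0.574 ≈ 0.44599.
Attributable cases ≈ PN × (exposed cases) = 0.44599 × 1996 ≈ 890.20.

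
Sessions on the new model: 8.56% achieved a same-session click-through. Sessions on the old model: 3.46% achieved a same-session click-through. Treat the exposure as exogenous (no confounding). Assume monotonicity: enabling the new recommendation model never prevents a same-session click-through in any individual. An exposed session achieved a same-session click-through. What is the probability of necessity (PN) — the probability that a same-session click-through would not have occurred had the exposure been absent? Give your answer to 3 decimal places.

p₁ = 0.0856, p₀ = 0.0346.
Under exogeneity and monotonicity, PN = (p₁ − p₀) / p₁.
PN = (0.0856 − 0.0346) / 0.0856 = 0.051 / 0.0856 ≈ 0.5958

PN ≈ 0.596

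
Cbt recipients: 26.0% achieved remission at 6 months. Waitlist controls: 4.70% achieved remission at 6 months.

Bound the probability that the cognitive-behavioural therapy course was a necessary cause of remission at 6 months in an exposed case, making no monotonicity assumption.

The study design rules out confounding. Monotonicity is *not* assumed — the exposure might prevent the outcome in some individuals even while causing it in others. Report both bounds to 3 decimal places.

p₁ = 0.26, p₀ = 0.047.
Under exogeneity alone the bounds on PN are max{0,(p₁−p₀)/p₁} ≤ PN ≤ min{1,(1−p₀)/p₁}.
  lower = (p₁ − p₀)/p₁ = 0.213 / 0.26 ≈ 0.8192
  upper = min{1, (1 − p₀)/p₁} = 0.953 / 0.26 ≈ 3.6654 → capped at 1

0.819 ≤ PN ≤ 1.000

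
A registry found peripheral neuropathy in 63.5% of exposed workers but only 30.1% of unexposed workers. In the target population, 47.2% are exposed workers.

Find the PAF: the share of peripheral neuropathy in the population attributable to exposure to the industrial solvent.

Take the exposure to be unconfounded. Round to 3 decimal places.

p₁ = 0.635, p₀ = 0.301.
Overall risk P(Y=1) = π·p₁ + (1−π)·p₀ = 0.472×0.635 + 0.528×0.301 = 0.45865.
Under exogeneity, PAF = [P(Y=1) − p₀] / P(Y=1).
PAF = (0.45865 − 0.301) / 0.45865 ≈ 0.3437

PAF ≈ 0.344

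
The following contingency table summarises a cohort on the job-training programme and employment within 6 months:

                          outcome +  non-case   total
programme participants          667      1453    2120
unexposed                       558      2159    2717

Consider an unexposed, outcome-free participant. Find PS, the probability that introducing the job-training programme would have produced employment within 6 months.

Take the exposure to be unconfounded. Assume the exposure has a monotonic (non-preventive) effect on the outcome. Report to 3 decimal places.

p₁ = P(outcome | exposed) = 667/2120 = 0.31462
p₀ = P(outcome | unexposed) = 558/2717 = 0.20537
Under exogeneity and monotonicity, PS = (p₁ − p₀)/(1 − p₀).
PS = (0.31462 − 0.20537) / 0.79463 ≈ 0.1375

PS ≈ 0.137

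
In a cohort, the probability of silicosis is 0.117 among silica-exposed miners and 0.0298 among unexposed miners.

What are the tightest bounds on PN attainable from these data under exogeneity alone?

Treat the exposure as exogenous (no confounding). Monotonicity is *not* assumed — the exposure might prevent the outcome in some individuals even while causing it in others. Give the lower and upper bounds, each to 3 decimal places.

0.745 ≤ PN ≤ 1.000

Let p₁ = 0.117, p₀ = 0.0298.
Under exogeneity alone the bounds on PN are max{0,(p₁−p₀)/p₁} ≤ PN ≤ min{1,(1−p₀)/p₁}.
  lower = (p₁ − p₀)/p₁ = 0.0872 / 0.117 ≈ 0.7453
  upper = min{1, (1 − p₀)/p₁} = 0.9702 / 0.117 ≈ 8.2923 → capped at 1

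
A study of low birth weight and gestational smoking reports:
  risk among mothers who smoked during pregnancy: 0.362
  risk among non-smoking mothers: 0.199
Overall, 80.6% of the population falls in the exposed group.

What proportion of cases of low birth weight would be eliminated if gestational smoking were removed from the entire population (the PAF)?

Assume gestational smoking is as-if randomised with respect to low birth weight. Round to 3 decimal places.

PAF ≈ 0.398

Let p₁ = 0.362, p₀ = 0.199.
Overall risk P(Y=1) = π·p₁ + (1−π)·p₀ = 0.806×0.362 + 0.194×0.199 = 0.33038.
Under exogeneity, PAF = [P(Y=1) − p₀] / P(Y=1).
PAF = (0.33038 − 0.199) / 0.33038 ≈ 0.3977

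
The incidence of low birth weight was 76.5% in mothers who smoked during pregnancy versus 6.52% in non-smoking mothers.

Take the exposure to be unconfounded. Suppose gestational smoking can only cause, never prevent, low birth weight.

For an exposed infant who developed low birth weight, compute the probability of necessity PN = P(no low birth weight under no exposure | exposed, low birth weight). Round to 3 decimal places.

PN ≈ 0.915

p₁ = 0.765, p₀ = 0.0652.
Under exogeneity and monotonicity, PN = (p₁ − p₀) / p₁.
PN = (0.765 − 0.0652) / 0.765 = 0.6998 / 0.765 ≈ 0.9148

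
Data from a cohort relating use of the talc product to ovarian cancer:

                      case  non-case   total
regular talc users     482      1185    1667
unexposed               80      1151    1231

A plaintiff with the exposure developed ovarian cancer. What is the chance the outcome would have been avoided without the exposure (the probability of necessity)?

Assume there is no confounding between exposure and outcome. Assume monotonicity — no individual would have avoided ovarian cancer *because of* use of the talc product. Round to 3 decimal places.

PN ≈ 0.775

p₁ = P(outcome | exposed) = 482/1667 = 0.28914
p₀ = P(outcome | unexposed) = 80/1231 = 0.064988
Under exogeneity and monotonicity, PN = (p₁ − p₀) / p₁.
PN = (0.28914 − 0.064988) / 0.28914 = 0.22415 / 0.28914 ≈ 0.7752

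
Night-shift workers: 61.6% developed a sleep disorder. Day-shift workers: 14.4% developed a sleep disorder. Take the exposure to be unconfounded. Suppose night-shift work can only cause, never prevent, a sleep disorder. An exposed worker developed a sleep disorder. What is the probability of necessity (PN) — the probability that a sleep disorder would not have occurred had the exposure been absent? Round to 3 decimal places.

p₁ = 0.616, p₀ = 0.144.
Under exogeneity and monotonicity, PN = (p₁ − p₀) / p₁.
PN = (0.616 − 0.144) / 0.616 = 0.472 / 0.616 ≈ 0.7662

PN ≈ 0.766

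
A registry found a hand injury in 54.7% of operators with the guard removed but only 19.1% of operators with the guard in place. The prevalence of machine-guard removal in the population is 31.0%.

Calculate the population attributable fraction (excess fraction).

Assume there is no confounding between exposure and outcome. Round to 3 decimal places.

PAF ≈ 0.366

p₁ = 0.547, p₀ = 0.191.
Overall risk P(Y=1) = π·p₁ + (1−π)·p₀ = 0.31×0.547 + 0.69×0.191 = 0.30136.
Under exogeneity, PAF = [P(Y=1) − p₀] / P(Y=1).
PAF = (0.30136 − 0.191) / 0.30136 ≈ 0.3662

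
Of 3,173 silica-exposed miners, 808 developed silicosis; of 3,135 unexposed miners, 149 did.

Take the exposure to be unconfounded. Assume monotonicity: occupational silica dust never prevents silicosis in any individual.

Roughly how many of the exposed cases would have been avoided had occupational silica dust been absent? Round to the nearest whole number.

about 657 cases

p₁ = P(outcome | exposed) = 808/3173 = 0.25465
p₀ = P(outcome | unexposed) = 149/3135 = 0.047528
PN = (p₁ − p₀)/p₁ = (0.25465 − 0.047528) / 0.25465 ≈ 0.81336.
Attributable cases ≈ PN × (exposed cases) = 0.81336 × 808 ≈ 657.19.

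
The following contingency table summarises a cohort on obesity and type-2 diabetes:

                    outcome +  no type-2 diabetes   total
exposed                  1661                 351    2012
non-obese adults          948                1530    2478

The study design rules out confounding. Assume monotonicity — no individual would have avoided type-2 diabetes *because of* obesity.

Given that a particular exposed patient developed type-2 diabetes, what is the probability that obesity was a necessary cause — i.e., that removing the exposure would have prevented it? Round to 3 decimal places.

p₁ = P(outcome | exposed) = 1661/2012 = 0.82555
p₀ = P(outcome | unexposed) = 948/2478 = 0.38257
Under exogeneity and monotonicity, PN = (p₁ − p₀)/p₁.
PN = (0.82555 − 0.38257) / 0.82555 ≈ 0.5366

PN ≈ 0.537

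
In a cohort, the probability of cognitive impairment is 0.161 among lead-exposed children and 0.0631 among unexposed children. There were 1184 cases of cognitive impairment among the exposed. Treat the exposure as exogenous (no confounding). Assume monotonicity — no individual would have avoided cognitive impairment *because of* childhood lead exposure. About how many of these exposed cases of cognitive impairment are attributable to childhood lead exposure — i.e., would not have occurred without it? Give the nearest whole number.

Let p₁ = 0.161, p₀ = 0.0631.
PN = (p₁ − p₀)/p₁ = (0.161 − 0.0631) / 0.161 ≈ 0.60807.
Attributable cases ≈ PN × (exposed cases) = 0.60807 × 1184 ≈ 719.96.

about 720 cases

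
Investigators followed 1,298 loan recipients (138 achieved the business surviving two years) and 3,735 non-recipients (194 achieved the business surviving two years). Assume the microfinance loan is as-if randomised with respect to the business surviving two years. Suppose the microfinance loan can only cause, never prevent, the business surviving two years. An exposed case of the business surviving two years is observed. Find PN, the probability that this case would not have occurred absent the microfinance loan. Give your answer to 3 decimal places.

p₁ = P(outcome | exposed) = 138/1298 = 0.10632
p₀ = P(outcome | unexposed) = 194/3735 = 0.051941
Under exogeneity and monotonicity, PN = (p₁ − p₀) / p₁.
PN = (0.10632 − 0.051941) / 0.10632 = 0.054376 / 0.10632 ≈ 0.5115

PN ≈ 0.511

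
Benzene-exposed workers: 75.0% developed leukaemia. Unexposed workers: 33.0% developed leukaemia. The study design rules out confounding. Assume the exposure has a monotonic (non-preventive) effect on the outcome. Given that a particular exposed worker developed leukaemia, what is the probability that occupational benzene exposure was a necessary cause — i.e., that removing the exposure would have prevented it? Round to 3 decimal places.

p₁ = 0.75, p₀ = 0.33.
Under exogeneity and monotonicity, PN = (p₁ − p₀) / p₁.
PN = (0.75 − 0.33) / 0.75 = 0.42 / 0.75 ≈ 0.5600

PN ≈ 0.560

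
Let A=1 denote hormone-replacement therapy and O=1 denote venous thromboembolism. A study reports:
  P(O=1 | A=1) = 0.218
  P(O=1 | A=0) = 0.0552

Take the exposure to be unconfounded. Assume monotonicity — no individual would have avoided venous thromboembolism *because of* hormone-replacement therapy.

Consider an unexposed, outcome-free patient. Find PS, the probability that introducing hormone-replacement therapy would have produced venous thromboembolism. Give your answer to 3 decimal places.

Let p₁ = 0.218, p₀ = 0.0552.
Under exogeneity and monotonicity, PS = (p₁ − p₀) / (1 − p₀).
PS = (0.218 − 0.0552) / (1 − 0.0552) = 0.1628 / 0.9448 ≈ 0.1723

PS ≈ 0.172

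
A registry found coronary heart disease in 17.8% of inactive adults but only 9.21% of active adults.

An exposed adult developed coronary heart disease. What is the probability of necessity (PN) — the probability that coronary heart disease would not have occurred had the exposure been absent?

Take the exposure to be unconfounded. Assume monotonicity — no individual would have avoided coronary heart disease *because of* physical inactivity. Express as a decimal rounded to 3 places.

PN ≈ 0.483

p₁ = 0.178, p₀ = 0.0921.
Under exogeneity and monotonicity, PN = (p₁ − p₀) / p₁.
PN = (0.178 − 0.0921) / 0.178 = 0.0859 / 0.178 ≈ 0.4826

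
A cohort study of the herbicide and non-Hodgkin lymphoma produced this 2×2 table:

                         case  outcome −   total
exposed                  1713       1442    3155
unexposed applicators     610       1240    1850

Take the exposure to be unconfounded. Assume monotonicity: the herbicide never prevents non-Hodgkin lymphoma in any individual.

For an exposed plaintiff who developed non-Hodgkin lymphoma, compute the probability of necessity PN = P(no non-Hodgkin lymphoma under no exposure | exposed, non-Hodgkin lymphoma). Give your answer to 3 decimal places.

p₁ = P(outcome | exposed) = 1713/3155 = 0.54295
p₀ = P(outcome | unexposed) = 610/1850 = 0.32973
Under exogeneity and monotonicity, PN = (p₁ − p₀)/p₁.
PN = (0.54295 − 0.32973) / 0.54295 ≈ 0.3927

PN ≈ 0.393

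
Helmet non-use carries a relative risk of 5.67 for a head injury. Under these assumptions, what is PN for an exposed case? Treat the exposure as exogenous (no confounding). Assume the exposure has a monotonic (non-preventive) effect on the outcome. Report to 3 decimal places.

Under exogeneity and monotonicity, PN = (RR − 1) / RR = 1 − 1/RR.
PN = (5.67 − 1) / 5.67 = 4.67 / 5.67 ≈ 0.8236

PN ≈ 0.824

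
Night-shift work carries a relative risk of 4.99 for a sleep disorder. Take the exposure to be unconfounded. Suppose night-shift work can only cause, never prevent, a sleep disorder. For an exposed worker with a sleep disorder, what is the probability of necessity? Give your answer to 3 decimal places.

Under exogeneity and monotonicity, PN = (RR − 1) / RR = 1 − 1/RR.
PN = (4.99 − 1) / 4.99 = 3.99 / 4.99 ≈ 0.7996

PN ≈ 0.800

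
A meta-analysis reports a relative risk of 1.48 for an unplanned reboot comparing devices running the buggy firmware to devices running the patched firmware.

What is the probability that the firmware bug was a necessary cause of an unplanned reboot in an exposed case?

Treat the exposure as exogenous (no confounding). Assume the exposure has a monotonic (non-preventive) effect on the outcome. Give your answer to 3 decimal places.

Under exogeneity and monotonicity, PN = (RR − 1) / RR = 1 − 1/RR.
PN = (1.48 − 1) / 1.48 = 0.48 / 1.48 ≈ 0.3243

PN ≈ 0.324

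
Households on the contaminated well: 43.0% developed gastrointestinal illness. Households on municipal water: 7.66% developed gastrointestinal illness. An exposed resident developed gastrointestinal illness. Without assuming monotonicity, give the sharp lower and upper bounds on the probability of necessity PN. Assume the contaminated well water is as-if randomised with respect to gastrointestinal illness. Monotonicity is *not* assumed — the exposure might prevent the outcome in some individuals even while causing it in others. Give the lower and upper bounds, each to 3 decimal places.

p₁ = 0.43, p₀ = 0.0766.
Under exogeneity alone the bounds on PN are max{0,(p₁−p₀)/p₁} ≤ PN ≤ min{1,(1−p₀)/p₁}.
  lower = (p₁ − p₀)/p₁ = 0.3534 / 0.43 ≈ 0.8219
  upper = min{1, (1 − p₀)/p₁} = 0.9234 / 0.43 ≈ 2.1474 → capped at 1

0.822 ≤ PN ≤ 1.000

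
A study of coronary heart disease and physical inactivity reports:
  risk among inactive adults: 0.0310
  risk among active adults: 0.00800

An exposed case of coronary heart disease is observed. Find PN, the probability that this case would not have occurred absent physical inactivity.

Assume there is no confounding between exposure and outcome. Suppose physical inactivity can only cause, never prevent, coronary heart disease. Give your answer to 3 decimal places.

Let p₁ = 0.031, p₀ = 0.008.
Under exogeneity and monotonicity, PN = (p₁ − p₀) / p₁.
PN = (0.031 − 0.008) / 0.031 = 0.023 / 0.031 ≈ 0.7419

PN ≈ 0.742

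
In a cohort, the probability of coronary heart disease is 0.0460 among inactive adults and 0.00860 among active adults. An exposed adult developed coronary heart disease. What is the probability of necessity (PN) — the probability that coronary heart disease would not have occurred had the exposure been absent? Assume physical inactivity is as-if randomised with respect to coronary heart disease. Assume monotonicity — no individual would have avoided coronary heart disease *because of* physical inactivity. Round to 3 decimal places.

PN ≈ 0.813

Let p₁ = 0.046, p₀ = 0.0086.
Under exogeneity and monotonicity, PN = (p₁ − p₀) / p₁.
PN = (0.046 − 0.0086) / 0.046 = 0.0374 / 0.046 ≈ 0.8130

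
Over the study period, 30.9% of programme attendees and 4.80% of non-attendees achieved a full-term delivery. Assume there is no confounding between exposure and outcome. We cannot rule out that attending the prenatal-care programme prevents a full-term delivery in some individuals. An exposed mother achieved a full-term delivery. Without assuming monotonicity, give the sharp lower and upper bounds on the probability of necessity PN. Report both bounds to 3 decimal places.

p₁ = 0.309, p₀ = 0.048.
Under exogeneity alone the bounds on PN are max{0,(p₁−p₀)/p₁} ≤ PN ≤ min{1,(1−p₀)/p₁}.
  lower = (p₁ − p₀)/p₁ = 0.261 / 0.309 ≈ 0.8447
  upper = min{1, (1 − p₀)/p₁} = 0.952 / 0.309 ≈ 3.0809 → capped at 1

0.845 ≤ PN ≤ 1.000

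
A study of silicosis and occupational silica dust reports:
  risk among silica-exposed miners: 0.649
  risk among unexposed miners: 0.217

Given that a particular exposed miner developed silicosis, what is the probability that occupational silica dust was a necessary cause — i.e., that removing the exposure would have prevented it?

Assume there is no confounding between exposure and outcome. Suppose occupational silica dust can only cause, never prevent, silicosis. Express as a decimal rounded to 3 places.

Let p₁ = 0.649, p₀ = 0.217.
Under exogeneity and monotonicity, PN = (p₁ − p₀) / p₁.
PN = (0.649 − 0.217) / 0.649 = 0.432 / 0.649 ≈ 0.6656

PN ≈ 0.666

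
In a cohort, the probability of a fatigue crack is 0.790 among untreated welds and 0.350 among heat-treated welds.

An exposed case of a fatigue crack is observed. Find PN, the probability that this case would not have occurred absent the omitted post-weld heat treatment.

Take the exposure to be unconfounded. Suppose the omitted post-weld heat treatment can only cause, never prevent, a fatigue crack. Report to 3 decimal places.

PN ≈ 0.557

Let p₁ = 0.79, p₀ = 0.35.
Under exogeneity and monotonicity, PN = (p₁ − p₀) / p₁.
PN = (0.79 − 0.35) / 0.79 = 0.44 / 0.79 ≈ 0.5570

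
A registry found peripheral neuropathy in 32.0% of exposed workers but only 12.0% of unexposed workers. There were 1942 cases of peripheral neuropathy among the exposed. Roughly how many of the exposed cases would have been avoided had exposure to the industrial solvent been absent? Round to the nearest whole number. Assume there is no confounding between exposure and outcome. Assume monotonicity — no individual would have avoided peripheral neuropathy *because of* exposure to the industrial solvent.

about 1214 cases

p₁ = 0.32, p₀ = 0.12.
PN = (p₁ − p₀)/p₁ = (0.32 − 0.12) / 0.32 ≈ 0.62500.
Attributable cases ≈ PN × (exposed cases) = 0.62500 × 1942 ≈ 1213.75.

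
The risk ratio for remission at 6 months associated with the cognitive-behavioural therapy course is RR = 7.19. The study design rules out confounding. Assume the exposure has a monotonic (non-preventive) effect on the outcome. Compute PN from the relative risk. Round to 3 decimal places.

PN ≈ 0.861

Under exogeneity and monotonicity, PN = (RR − 1) / RR = 1 − 1/RR.
PN = (7.19 − 1) / 7.19 = 6.19 / 7.19 ≈ 0.8609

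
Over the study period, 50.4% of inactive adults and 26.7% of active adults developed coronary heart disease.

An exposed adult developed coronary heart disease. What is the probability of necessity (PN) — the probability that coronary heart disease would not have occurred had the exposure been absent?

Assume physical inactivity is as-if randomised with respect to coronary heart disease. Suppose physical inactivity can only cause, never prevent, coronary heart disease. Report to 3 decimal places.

p₁ = 0.504, p₀ = 0.267.
Under exogeneity and monotonicity, PN = (p₁ − p₀) / p₁.
PN = (0.504 − 0.267) / 0.504 = 0.237 / 0.504 ≈ 0.4702

PN ≈ 0.470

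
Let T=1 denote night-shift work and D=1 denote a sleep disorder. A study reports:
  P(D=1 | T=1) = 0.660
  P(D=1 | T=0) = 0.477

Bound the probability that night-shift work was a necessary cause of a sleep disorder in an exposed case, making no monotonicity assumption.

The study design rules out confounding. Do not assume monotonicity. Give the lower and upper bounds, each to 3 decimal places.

Let p₁ = 0.66, p₀ = 0.477.
Under exogeneity alone the bounds on PN are max{0,(p₁−p₀)/p₁} ≤ PN ≤ min{1,(1−p₀)/p₁}.
  lower = (p₁ − p₀)/p₁ = 0.183 / 0.66 ≈ 0.2773
  upper = min{1, (1 − p₀)/p₁} = 0.523 / 0.66 ≈ 0.7924

0.277 ≤ PN ≤ 0.792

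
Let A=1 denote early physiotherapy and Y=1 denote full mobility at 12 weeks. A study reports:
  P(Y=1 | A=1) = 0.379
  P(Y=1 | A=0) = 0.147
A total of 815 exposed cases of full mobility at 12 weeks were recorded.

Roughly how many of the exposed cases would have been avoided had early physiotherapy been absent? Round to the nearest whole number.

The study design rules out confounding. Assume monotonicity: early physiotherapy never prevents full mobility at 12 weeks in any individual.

Let p₁ = 0.379, p₀ = 0.147.
PN = (p₁ − p₀)/p₁ = (0.379 − 0.147) / 0.379 ≈ 0.61214.
Attributable cases ≈ PN × (exposed cases) = 0.61214 × 815 ≈ 498.89.

about 499 cases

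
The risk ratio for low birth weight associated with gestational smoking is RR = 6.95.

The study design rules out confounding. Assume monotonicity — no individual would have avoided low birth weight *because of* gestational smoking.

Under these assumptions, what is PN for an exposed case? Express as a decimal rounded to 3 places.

Under exogeneity and monotonicity, PN = (RR − 1) / RR = 1 − 1/RR.
PN = (6.95 − 1) / 6.95 = 5.95 / 6.95 ≈ 0.8561

PN ≈ 0.856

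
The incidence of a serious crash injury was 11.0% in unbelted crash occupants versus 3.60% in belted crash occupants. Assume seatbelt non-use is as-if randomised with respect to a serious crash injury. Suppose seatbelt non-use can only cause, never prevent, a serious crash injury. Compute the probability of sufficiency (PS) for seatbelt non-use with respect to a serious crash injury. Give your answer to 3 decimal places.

PS ≈ 0.077

p₁ = 0.11, p₀ = 0.036.
Under exogeneity and monotonicity, PS = (p₁ − p₀) / (1 − p₀).
PS = (0.11 − 0.036) / (1 − 0.036) = 0.074 / 0.964 ≈ 0.0768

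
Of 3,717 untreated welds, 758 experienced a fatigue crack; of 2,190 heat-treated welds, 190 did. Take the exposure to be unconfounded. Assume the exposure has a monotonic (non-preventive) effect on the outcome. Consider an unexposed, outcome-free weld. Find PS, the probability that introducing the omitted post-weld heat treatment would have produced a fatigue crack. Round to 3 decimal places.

PS ≈ 0.128

p₁ = P(outcome | exposed) = 758/3717 = 0.20393
p₀ = P(outcome | unexposed) = 190/2190 = 0.086758
Under exogeneity and monotonicity, PS = (p₁ − p₀) / (1 − p₀).
PS = (0.20393 − 0.086758) / (1 − 0.086758) = 0.11717 / 0.91324 ≈ 0.1283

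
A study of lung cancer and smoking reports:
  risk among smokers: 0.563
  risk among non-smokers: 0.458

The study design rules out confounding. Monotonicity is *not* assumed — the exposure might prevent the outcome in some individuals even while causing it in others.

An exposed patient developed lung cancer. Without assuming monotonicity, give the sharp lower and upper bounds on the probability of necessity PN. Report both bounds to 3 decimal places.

0.187 ≤ PN ≤ 0.963

Let p₁ = 0.563, p₀ = 0.458.
Under exogeneity alone the bounds on PN are max{0,(p₁−p₀)/p₁} ≤ PN ≤ min{1,(1−p₀)/p₁}.
  lower = (p₁ − p₀)/p₁ = 0.105 / 0.563 ≈ 0.1865
  upper = min{1, (1 − p₀)/p₁} = 0.542 / 0.563 ≈ 0.9627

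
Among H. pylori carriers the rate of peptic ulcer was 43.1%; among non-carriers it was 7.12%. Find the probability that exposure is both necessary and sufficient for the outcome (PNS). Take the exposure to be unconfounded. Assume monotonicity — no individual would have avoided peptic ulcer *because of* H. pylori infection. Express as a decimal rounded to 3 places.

p₁ = 0.431, p₀ = 0.0712.
Under exogeneity and monotonicity, PNS = p₁ − p₀.
PNS = 0.431 − 0.0712 = 0.3598

PNS ≈ 0.360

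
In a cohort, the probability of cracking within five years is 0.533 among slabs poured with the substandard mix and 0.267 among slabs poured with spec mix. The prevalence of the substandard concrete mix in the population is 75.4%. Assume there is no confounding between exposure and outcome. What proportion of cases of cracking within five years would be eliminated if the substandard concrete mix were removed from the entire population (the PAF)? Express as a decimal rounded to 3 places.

PAF ≈ 0.429

Let p₁ = 0.533, p₀ = 0.267.
Overall risk P(Y=1) = π·p₁ + (1−π)·p₀ = 0.754×0.533 + 0.246×0.267 = 0.46756.
Under exogeneity, PAF = [P(Y=1) − p₀] / P(Y=1).
PAF = (0.46756 − 0.267) / 0.46756 ≈ 0.4290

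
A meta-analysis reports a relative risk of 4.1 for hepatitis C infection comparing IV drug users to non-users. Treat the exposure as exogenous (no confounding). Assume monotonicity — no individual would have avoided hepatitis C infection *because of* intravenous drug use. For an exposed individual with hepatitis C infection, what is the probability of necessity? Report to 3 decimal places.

Under exogeneity and monotonicity, PN = (RR − 1) / RR = 1 − 1/RR.
PN = (4.1 − 1) / 4.1 = 3.1 / 4.1 ≈ 0.7561

PN ≈ 0.756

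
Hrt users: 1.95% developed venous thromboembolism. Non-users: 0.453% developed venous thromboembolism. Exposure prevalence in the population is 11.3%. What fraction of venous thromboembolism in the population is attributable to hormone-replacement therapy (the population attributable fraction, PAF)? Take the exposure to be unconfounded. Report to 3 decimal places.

p₁ = 0.0195, p₀ = 0.00453.
Overall risk P(Y=1) = π·p₁ + (1−π)·p₀ = 0.113×0.0195 + 0.887×0.00453 = 0.0062216.
Under exogeneity, PAF = [P(Y=1) − p₀] / P(Y=1).
PAF = (0.0062216 − 0.00453) / 0.0062216 ≈ 0.2719

PAF ≈ 0.272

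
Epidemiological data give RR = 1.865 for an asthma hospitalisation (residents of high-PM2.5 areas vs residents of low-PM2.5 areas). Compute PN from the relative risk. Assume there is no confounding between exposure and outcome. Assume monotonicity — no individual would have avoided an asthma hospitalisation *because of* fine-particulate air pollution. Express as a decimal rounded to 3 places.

PN ≈ 0.464

Under exogeneity and monotonicity, PN = (RR − 1) / RR = 1 − 1/RR.
PN = (1.865 − 1) / 1.865 = 0.865 / 1.865 ≈ 0.4638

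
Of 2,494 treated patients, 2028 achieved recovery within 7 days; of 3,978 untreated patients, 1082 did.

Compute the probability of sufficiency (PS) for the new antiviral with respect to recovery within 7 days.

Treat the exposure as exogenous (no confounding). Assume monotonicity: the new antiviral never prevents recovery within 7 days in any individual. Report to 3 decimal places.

p₁ = P(outcome | exposed) = 2028/2494 = 0.81315
p₀ = P(outcome | unexposed) = 1082/3978 = 0.272
Under exogeneity and monotonicity, PS = (p₁ − p₀) / (1 − p₀).
PS = (0.81315 − 0.272) / (1 − 0.272) = 0.54116 / 0.728 ≈ 0.7433

PS ≈ 0.743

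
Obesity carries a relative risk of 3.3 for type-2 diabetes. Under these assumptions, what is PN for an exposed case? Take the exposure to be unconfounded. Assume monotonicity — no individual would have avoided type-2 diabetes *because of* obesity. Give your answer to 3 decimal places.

Under exogeneity and monotonicity, PN = (RR − 1) / RR = 1 − 1/RR.
PN = (3.3 − 1) / 3.3 = 2.3 / 3.3 ≈ 0.6970

PN ≈ 0.697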